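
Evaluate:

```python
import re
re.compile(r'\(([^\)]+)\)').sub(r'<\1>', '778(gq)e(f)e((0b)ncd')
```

'778<gq>e<f>e<(0b>ncd'

`\1` in the replacement pulls in group 1's text for each match.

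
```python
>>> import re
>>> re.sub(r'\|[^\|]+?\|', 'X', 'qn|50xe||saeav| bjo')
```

'qnXX bjo'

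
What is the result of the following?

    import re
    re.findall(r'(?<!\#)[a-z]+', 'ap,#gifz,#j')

`(?!…)`/`(?<!…)` only lets a position through if the neighbouring text does NOT match; no characters are consumed.
Since nothing is captured, `findall` lists the 2 matched substrings directly.

['ap', 'ifz']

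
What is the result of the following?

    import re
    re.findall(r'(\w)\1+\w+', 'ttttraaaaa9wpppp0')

After group 1 captures some text, `\1` only succeeds where that same text appears again.
Walking the string: at [0:17] match 'ttttraaaaa9wpppp0', group 1 = 't'.
`findall` collects group 1 from the one match (1 total).

['t']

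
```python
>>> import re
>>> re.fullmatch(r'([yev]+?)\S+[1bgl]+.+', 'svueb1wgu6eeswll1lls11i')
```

None

The pattern matches one or more of one of [yev] (lazy) (captured); then one or more of a non-whitespace character, then one or more of one of [1bgl]; then one or more of any character.
`fullmatch` succeeds only if the pattern covers the string from start to end.
Here there's no way to consume every character, so the call returns None.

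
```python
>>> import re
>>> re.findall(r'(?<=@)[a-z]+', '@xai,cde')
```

Lookahead/lookbehind check context without consuming it, so the matched span excludes the asserted characters.
`findall` yields the raw match text (1 of them) because the pattern has no groups.

['xai']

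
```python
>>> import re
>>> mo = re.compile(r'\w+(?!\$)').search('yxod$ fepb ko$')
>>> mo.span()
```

(0, 3)

The negative lookahead/lookbehind blocks any match where the forbidden context is present.
The match spans [0:3] → 'yxo'.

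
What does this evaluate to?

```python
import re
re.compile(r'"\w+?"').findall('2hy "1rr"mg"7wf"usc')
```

['"1rr"', '"7wf"']

Since nothing is captured, `findall` lists the 2 matched substrings directly.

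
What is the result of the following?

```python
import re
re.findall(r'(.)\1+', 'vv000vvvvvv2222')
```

After group 1 captures some text, `\1` only succeeds where that same text appears again.
Matches: at [0:2] match 'vv', group 1 = 'v'; at [2:5] match '000', group 1 = '0'; at [5:11] match 'vvvvvv', group 1 = 'v'; at [11:15] match '2222', group 1 = '2'.
With a single group, `findall` returns only what that group captured — 4 items.

['v', '0', 'v', '2']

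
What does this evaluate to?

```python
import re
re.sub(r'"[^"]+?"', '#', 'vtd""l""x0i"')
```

'vtd"##'

Matches: at [4:7] → '"l"'; at [7:12] → '"x0i"'.
Every occurrence is swapped for '#'.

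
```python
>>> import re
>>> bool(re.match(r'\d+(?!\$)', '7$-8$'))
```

False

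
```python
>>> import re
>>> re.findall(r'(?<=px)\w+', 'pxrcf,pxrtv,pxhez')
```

Because the assertion is zero-width, the text it checks is not consumed and won't appear in the result.
No capturing groups, so `findall` returns the 3 full match strings.

['rcf', 'rtv', 'hez']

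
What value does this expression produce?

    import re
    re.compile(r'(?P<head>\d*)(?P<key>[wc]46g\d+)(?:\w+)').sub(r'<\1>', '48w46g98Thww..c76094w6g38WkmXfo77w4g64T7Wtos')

'<48>..c76094w6g38WkmXfo77w4g64T7Wtos'

The replacement refers to a captured group, so each match is rewritten using its own captured text.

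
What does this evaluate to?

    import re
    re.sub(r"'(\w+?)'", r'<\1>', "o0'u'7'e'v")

`\1` in the replacement pulls in group 1's text for each match.

'o0<u>7<e>v'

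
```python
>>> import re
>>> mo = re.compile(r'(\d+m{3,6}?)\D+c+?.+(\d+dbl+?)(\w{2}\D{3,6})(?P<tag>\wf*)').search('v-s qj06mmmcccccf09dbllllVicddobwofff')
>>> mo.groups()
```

('06mmm', '9dbl', 'lllVicdd', 'o')

Pattern: one or more of a digit, then 3 to 6 of a literal 'm' (lazy) (captured); then one or more of a non-digit, then one or more of a literal 'c' (lazy), then one or more of any character; then one or more of a digit, then the literal 'db', then one or more of the literal 'l' (lazy) (captured); then exactly 2 of a word character, then 3 to 6 of a non-digit (captured); then a word character, then zero or more of the literal 'f' (captured as 'tag').
Because the quantifier is non-greedy, it stops expanding at the earliest point where the rest of the pattern can succeed.
`re.search` scans for the first position where the pattern succeeds.
The match spans [6:31] → '06mmmcccccf09dbllllVicddo'.
Captured: group 1 = '06mmm', group 2 = '9dbl', group 3 = 'lllVicdd', group 4 = 'o'.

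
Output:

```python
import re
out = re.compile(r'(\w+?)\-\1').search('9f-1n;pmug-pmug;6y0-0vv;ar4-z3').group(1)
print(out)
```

The backreference `\1` re-matches whatever the first group consumed, character for character.
`re.search` scans for the first position where the pattern succeeds.
The match spans [6:15] → 'pmug-pmug'.
Captured: group 1 = 'pmug'.

pmug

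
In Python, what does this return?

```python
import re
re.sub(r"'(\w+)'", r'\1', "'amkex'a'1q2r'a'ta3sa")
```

Matches: at [0:7] → "'amkex'"; at [8:14] → "'1q2r'".
Each match is replaced using the text its own group 1 captured.

"amkexa1q2ra'ta3sa"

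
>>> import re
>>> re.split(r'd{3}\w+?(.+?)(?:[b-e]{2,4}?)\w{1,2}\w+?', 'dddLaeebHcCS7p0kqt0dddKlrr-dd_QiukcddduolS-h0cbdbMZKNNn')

The pattern matches exactly 3 of a literal 'd', then one or more of a word character (lazy); then one or more of any character (lazy) (captured); then 2 to 4 of a character in [b-e] (lazy) (non-capturing group); then 1 to 2 of a word character, then one or more of a word character (lazy).
A `+?`/`*?`/`{m,n}?` starts at its minimum and grows only as far as needed for what follows to match.
Matches to split on: at [0:10] → 'dddLaeebHc'; at [19:32] → 'dddKlrr-dd_Qi'; at [35:50] → 'ddduolS-h0cbdbM'.
`re.split` interleaves the captured-group text with the surrounding fragments.

['', 'a', 'CS7p0kqt0', 'lrr-', 'ukc', 'olS-h0', 'ZKNNn']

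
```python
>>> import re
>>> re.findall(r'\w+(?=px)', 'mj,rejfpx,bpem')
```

['rejf']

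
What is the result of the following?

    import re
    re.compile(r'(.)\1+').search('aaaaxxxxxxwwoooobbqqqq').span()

`\1` is not a pattern — it's the concrete string captured by group 1, re-applied verbatim.
`re.search` tries every starting position until one works.
The match spans [0:4] → 'aaaa'.
Captured: group 1 = 'a'.

(0, 4)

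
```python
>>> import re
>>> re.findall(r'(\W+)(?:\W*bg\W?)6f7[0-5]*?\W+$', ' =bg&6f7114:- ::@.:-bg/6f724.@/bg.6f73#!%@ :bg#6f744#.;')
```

One capturing group, so `findall` returns just the captured substring from the one match — 1 in all.

['#!%@ :']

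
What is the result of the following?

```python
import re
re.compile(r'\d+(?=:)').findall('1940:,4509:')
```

['1940', '4509']

Because the assertion is zero-width, the text it checks is not consumed and won't appear in the result.
No capturing groups, so `findall` returns the 2 full match strings.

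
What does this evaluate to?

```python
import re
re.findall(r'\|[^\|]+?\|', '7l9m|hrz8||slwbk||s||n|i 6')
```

['|hrz8|', '|slwbk|', '|s|', '|n|']

`findall` yields the raw match text (4 of them) because the pattern has no groups.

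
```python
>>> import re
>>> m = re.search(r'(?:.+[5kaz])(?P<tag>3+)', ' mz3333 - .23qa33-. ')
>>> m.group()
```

' mz3333 - .23qa33'

The match spans [0:17] → ' mz3333 - .23qa33'.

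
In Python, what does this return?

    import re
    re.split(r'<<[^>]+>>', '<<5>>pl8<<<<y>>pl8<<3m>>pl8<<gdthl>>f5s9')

['', 'pl8', 'pl8', 'pl8', 'f5s9']

Matches to split on: at [0:5] → '<<5>>'; at [8:15] → '<<<<y>>'; at [18:24] → '<<3m>>'; at [27:36] → '<<gdthl>>'.
`split` removes every match and returns the 5 fragments in between.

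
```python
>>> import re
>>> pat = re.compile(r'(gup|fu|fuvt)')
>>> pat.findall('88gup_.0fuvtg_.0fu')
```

`|` is ordered: at each position the engine commits to the first alternative that works.
Walking the string: at [2:5] match 'gup', group 1 = 'gup'; at [8:10] match 'fu', group 1 = 'fu'; at [16:18] match 'fu', group 1 = 'fu'.
With a single group, `findall` returns only what that group captured — 3 items.

['gup', 'fu', 'fu']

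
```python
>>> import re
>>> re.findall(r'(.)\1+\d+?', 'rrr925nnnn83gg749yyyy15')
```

['r', 'n', 'g', 'y']

A backreference is literal: `\1` must see the identical characters the first group matched.
Matches: at [0:4] match 'rrr9', group 1 = 'r'; at [6:11] match 'nnnn8', group 1 = 'n'; at [12:15] match 'gg7', group 1 = 'g'; at [17:22] match 'yyyy1', group 1 = 'y'.
`findall` collects group 1 from each match (4 total).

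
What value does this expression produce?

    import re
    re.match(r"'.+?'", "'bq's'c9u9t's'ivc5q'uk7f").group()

`re.match` won't scan ahead — the pattern has to work from the very first character.
The match spans [0:4] → "'bq'".

"'bq'"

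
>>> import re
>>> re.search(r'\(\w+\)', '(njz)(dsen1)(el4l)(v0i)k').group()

'(njz)'

The match spans [0:5] → '(njz)'.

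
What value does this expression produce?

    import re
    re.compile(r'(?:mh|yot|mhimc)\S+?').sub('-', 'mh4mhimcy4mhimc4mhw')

Alternation isn't longest-match — the leftmost alternative that fits at this position is chosen.
Matches: at [0:3] → 'mh4'; at [3:6] → 'mhi'; at [10:13] → 'mhi'; at [16:19] → 'mhw'.
Each match is replaced by '-'.

'--mcy4-mc4-'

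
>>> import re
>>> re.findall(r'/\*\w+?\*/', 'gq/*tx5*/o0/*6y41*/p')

No capturing groups, so `findall` returns the 2 full match strings.

['/*tx5*/', '/*6y41*/']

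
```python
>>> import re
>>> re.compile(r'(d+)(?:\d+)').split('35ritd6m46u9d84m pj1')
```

This matches one or more of a literal 'd' (captured); then one or more of a digit (non-capturing group).
Matches to split on: at [5:7] → 'd6'; at [12:15] → 'd84'.
The group in the pattern means `split` returns the separators' captures alongside the pieces.

['35rit', 'd', 'm46u9', 'd', 'm pj1']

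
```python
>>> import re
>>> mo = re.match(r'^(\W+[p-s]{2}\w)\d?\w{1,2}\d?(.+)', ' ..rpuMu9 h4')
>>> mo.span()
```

(0, 12)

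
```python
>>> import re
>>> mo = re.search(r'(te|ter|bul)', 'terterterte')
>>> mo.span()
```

(0, 2)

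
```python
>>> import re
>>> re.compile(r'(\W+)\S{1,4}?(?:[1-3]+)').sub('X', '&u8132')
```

'X'

The pattern matches one or more of a non-word character (captured); then 1 to 4 of a non-whitespace character (lazy); then one or more of a character in [1-3] (non-capturing group).
Matches: at [0:6] → '&u8132'.
Each match is replaced by 'X'.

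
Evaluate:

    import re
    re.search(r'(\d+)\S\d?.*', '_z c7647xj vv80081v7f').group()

'7647xj vv80081v7f'

The match spans [4:21] → '7647xj vv80081v7f'.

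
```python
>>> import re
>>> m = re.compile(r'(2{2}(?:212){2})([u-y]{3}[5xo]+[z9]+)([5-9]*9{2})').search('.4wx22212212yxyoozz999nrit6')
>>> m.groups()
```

The match spans [4:22] → '22212212yxyoozz999'.
Captured: group 1 = '22212212', group 2 = 'yxyoozz9', group 3 = '99'.

('22212212', 'yxyoozz9', '99')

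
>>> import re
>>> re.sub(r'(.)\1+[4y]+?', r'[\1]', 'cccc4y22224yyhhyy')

'[c]y[2]yy[h]y'

A backreference is literal: `\1` must see the identical characters the first group matched.
Matches: at [0:5] → 'cccc4'; at [6:11] → '22224'; at [13:16] → 'hhy'.
`\1` in the replacement pulls in group 1's text for each match.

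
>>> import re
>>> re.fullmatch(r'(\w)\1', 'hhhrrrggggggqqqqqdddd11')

`\1` has to match the exact text group 1 already captured.
`fullmatch` succeeds only if the pattern covers the string from start to end.
Here the pattern can't cover the whole string, so the call returns None.

None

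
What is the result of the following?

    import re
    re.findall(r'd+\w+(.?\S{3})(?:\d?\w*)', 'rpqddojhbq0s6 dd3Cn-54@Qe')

Pattern: one or more of the literal 'd', then one or more of a word character; then optionally any character, then exactly 3 of a non-whitespace character (captured); then optionally a digit, then zero or more of a word character (non-capturing group).
Walking the string: at [3:19] match 'ddojhbq0s6 dd3Cn', group 1 = ' dd3'.
`findall` collects group 1 from the one match (1 total).

[' dd3']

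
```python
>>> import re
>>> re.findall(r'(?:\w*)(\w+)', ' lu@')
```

['u']

This matches zero or more of a word character (non-capturing group); then one or more of a word character (captured).
Matches: at [1:3] match 'lu', group 1 = 'u'.
`findall` collects group 1 from the one match (1 total).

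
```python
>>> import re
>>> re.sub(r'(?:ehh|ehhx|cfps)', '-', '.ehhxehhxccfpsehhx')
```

Branches in `(...|...)` are attempted left-to-right; the first branch that allows the whole pattern to succeed is taken.
Matches: at [1:4] → 'ehh'; at [5:8] → 'ehh'; at [10:14] → 'cfps'; at [14:17] → 'ehh'.
`sub` substitutes '-' at each match site.

'.-x-xc--x'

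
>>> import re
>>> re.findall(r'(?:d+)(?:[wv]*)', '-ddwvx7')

['ddwv']

The pattern matches one or more of a literal 'd' (non-capturing group); then zero or more of one of [wv] (non-capturing group).
Walking the string: at [1:5] → 'ddwv'.
Since nothing is captured, `findall` lists the 1 matched substring directly.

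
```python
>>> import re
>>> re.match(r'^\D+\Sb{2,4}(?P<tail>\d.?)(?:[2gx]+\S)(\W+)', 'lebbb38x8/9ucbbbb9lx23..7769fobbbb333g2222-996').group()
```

'lebbb38x8/'

Pattern: anchored at the start of the string; then one or more of a non-digit, then a non-whitespace character, then 2 to 4 of a literal 'b'; then a digit, then optionally any character (captured as 'tail'); then one or more of one of [2gx], then a non-whitespace character (non-capturing group); then one or more of a non-word character (captured).
With `match`, the pattern is implicitly anchored at the beginning.
The match spans [0:10] → 'lebbb38x8/'.
Captured: group 1 = '38', group 2 = '/'.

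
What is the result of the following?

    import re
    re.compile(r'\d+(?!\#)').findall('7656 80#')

A negative assertion filters positions out without eating any characters.
Scanning left to right: at [0:4] → '7656'; at [5:6] → '8'.
Since nothing is captured, `findall` lists the 2 matched substrings directly.

['7656', '8']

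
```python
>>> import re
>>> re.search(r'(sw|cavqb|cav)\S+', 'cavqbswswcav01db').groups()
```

('cavqb',)

The match spans [0:16] → 'cavqbswswcav01db'.
Captured: group 1 = 'cavqb'.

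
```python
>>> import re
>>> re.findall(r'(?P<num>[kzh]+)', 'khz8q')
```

['khz']

This matches one or more of one of [kzh] (captured as 'num').
Matches: at [0:3] match 'khz', group 1 = 'khz'.
One capturing group, so `findall` returns just the captured substring from the one match — 1 in all.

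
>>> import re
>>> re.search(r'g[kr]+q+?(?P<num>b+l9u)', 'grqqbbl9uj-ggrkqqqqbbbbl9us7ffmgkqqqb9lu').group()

Pattern: the literal 'g', then one or more of one of [kr], then one or more of the literal 'q' (lazy); then one or more of the literal 'b', then the literal 'l9u' (captured as 'num').
`re.search` scans for the first position where the pattern succeeds.
The match spans [0:9] → 'grqqbbl9u'.
Captured: group 1 = 'bbl9u'.

'grqqbbl9u'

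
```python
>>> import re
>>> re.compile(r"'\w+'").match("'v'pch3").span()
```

(0, 3)

`re.match` won't scan ahead — the pattern has to work from the very first character.
The match spans [0:3] → "'v'".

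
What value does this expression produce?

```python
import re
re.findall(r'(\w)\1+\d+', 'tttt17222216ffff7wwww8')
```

The backreference `\1` re-matches whatever the first group consumed, character for character.
Scanning left to right: at [0:12] match 'tttt17222216', group 1 = 't'; at [12:17] match 'ffff7', group 1 = 'f'; at [17:22] match 'wwww8', group 1 = 'w'.
With a single group, `findall` returns only what that group captured — 3 items.

['t', 'f', 'w']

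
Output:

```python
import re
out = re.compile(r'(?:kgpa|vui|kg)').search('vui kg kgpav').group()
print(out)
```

`re.search` tries every starting position until one works.
The match spans [0:3] → 'vui'.

vui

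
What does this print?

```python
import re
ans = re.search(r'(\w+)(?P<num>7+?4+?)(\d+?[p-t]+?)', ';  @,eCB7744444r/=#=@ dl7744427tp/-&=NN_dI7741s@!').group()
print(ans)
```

The pattern matches one or more of a word character (captured); then one or more of a literal '7' (lazy), then one or more of a literal '4' (lazy) (captured as 'num'); then one or more of a digit (lazy), then one or more of a character in [p-t] (lazy) (captured).
`re.search` scans for the first position where the pattern succeeds.
The match spans [5:16] → 'eCB7744444r'.
Captured: group 1 = 'eCB7', group 2 = '74', group 3 = '4444r'.

eCB7744444r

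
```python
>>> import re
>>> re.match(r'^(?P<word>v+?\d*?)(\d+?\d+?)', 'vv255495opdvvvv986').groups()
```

The match spans [0:4] → 'vv25'.
Captured: group 1 = 'vv', group 2 = '25'.

('vv', '25')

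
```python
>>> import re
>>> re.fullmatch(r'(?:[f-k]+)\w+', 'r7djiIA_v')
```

`re.fullmatch` requires the pattern to consume the entire string.
Here the pattern can't cover the whole string, so the call returns None.

None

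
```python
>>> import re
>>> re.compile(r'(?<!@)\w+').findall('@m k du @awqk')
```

['k', 'du', 'wqk']

The negative lookaround is zero-width — it rules out positions where the adjacent text would match, without consuming anything.
Matches: at [3:4] → 'k'; at [5:7] → 'du'; at [10:13] → 'wqk'.
Since nothing is captured, `findall` lists the 3 matched substrings directly.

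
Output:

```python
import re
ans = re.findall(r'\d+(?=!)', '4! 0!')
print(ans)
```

['4', '0']

The lookaround is zero-width — it requires the adjacent text to match without consuming it, so the asserted text isn't part of the match.
Scanning left to right: at [0:1] → '4'; at [3:4] → '0'.
With no groups in the pattern, `findall` gives back each whole match — 2 here.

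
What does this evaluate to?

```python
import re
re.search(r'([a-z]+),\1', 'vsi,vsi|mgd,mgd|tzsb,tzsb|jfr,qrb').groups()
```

The match spans [0:7] → 'vsi,vsi'.
Captured: group 1 = 'vsi'.

('vsi',)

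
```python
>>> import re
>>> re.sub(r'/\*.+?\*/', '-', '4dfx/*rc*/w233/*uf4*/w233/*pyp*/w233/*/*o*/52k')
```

Because the quantifier is non-greedy, it stops expanding at the earliest point where the rest of the pattern can succeed.
`sub` substitutes '-' at each match site.

'4dfx-w233-w233-w233-52k'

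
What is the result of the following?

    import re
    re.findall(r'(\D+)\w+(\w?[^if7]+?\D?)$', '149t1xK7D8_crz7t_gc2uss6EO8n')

Pattern: one or more of a non-digit (captured); then one or more of a word character; then optionally a word character, then one or more of any character except [if7] (lazy), then optionally a non-digit (captured); then anchored at the end.
Matches: at [3:28] match 't1xK7D8_crz7t_gc2uss6EO8n', groups = ('t', 'n').
`findall` packs the 2 group values into a tuple for every match.

[('t', 'n')]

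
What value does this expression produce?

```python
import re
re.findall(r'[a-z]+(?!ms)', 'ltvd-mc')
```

['ltvd', 'mc']

`(?!…)`/`(?<!…)` only lets a position through if the neighbouring text does NOT match; no characters are consumed.
`findall` yields the raw match text (2 of them) because the pattern has no groups.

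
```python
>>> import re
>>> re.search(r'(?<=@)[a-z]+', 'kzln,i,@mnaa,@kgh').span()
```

Lookahead/lookbehind check context without consuming it, so the matched span excludes the asserted characters.
The match spans [8:12] → 'mnaa'.

(8, 12)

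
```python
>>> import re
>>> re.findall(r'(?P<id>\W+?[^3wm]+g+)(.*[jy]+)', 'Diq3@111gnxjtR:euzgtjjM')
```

[('@111gnxjtR:euzg', 'tjj')]

Pattern: one or more of a non-word character (lazy), then one or more of any character except [3wm], then one or more of the literal 'g' (captured as 'id'); then zero or more of any character, then one or more of one of [jy] (captured).
Matches: at [4:22] match '@111gnxjtR:euzgtjj', groups = ('@111gnxjtR:euzg', 'tjj').
With 2 capturing groups, `findall` returns a 2-tuple per match.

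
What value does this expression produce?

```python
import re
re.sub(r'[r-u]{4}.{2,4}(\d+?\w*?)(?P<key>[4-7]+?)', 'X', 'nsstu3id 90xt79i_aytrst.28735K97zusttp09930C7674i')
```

The pattern matches exactly 4 of a character in [r-u], then 2 to 4 of any character; then one or more of a digit (lazy), then zero or more of a word character (lazy) (captured); then one or more of a character in [4-7] (lazy) (captured as 'key').
A `+?`/`*?`/`{m,n}?` starts at its minimum and grows only as far as needed for what follows to match.
Matches: at [1:14] → 'sstu3id 90xt7'; at [19:29] → 'trst.28735'; at [33:45] → 'usttp09930C7'.
Every occurrence is swapped for 'X'.

'nX9i_ayXK97zX674i'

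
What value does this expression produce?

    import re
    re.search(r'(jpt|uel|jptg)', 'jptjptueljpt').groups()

('jpt',)

Unlike `match`, `search` isn't anchored — it looks for the pattern anywhere in the string.
The match spans [0:3] → 'jpt'.
Captured: group 1 = 'jpt'.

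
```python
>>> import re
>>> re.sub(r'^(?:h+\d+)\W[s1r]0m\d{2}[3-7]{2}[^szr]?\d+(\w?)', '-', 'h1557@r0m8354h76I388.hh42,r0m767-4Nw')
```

'-388.hh42,r0m767-4Nw'

This matches anchored at the start of the string; then one or more of a literal 'h', then one or more of a digit (non-capturing group); then a non-word character, then one of [s1r], then the literal '0m'; then exactly 2 of a digit; then exactly 2 of a character in [3-7], then optionally any character except [szr], then one or more of a digit; then optionally a word character (captured).
`sub` substitutes '-' at each match site.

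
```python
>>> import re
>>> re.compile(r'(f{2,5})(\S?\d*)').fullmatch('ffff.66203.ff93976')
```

None

`fullmatch` succeeds only if the pattern covers the string from start to end.
Here the string isn't matched end-to-end, so the call returns None.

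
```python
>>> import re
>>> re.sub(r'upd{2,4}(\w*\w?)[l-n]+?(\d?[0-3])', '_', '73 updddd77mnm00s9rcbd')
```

'73 _s9rcbd'

This matches the literal 'up', then 2 to 4 of a literal 'd'; then zero or more of a word character, then optionally a word character (captured); then one or more of a character in [l-n] (lazy); then optionally a digit, then a character in [0-3] (captured).
Matches: at [3:16] → 'updddd77mnm00'.
`sub` substitutes '_' at each match site.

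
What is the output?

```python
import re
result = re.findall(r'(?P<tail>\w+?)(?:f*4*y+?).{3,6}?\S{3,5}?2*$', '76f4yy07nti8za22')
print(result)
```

The pattern matches one or more of a word character (lazy) (captured as 'tail'); then zero or more of a literal 'f', then zero or more of a literal '4', then one or more of a literal 'y' (lazy) (non-capturing group); then 3 to 6 of any character (lazy), then 3 to 5 of a non-whitespace character (lazy), then zero or more of the literal '2'; then anchored at the end.
Because the quantifier is non-greedy, it stops expanding at the earliest point where the rest of the pattern can succeed.
Scanning left to right: at [0:16] match '76f4yy07nti8za22', group 1 = '76'.
One capturing group, so `findall` returns just the captured substring from the one match — 1 in all.

['76']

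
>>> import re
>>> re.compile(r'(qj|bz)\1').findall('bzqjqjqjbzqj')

['qj']

A backreference is literal: `\1` must see the identical characters the first group matched.
Scanning left to right: at [2:6] match 'qjqj', group 1 = 'qj'.
Because there's exactly one group, `findall` drops the full match and keeps group 1 from the one hit.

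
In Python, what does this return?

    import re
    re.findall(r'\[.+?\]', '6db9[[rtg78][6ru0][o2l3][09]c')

Walking the string: at [4:12] → '[[rtg78]'; at [12:18] → '[6ru0]'; at [18:24] → '[o2l3]'; at [24:28] → '[09]'.
With no groups in the pattern, `findall` gives back each whole match — 4 here.

['[[rtg78]', '[6ru0]', '[o2l3]', '[09]']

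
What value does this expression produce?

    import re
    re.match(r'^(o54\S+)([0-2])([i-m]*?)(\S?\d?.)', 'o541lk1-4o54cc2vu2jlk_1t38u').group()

'o541lk1-4o54cc2vu2jlk_1t38'

Pattern: anchored at the start of the string; then the literal 'o54', then one or more of a non-whitespace character (captured); then a character in [0-2] (captured); then zero or more of a character in [i-m] (lazy) (captured); then optionally a non-whitespace character, then optionally a digit, then any character (captured).
`re.match` won't scan ahead — the pattern has to work from the very first character.
The match spans [0:26] → 'o541lk1-4o54cc2vu2jlk_1t38'.
Captured: group 1 = 'o541lk1-4o54cc2vu2jlk_', group 2 = '1', group 3 = '', group 4 = 't38'.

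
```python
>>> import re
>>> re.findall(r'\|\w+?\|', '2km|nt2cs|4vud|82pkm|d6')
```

['|nt2cs|', '|82pkm|']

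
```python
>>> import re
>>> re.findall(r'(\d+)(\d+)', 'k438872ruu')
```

Multiple groups make `findall` return tuples — one 2-tuple for the one match.

[('43887', '2')]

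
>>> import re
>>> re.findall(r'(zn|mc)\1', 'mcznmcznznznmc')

['zn']

The backreference `\1` re-matches whatever the first group consumed, character for character.
Walking the string: at [6:10] match 'znzn', group 1 = 'zn'.
Because there's exactly one group, `findall` drops the full match and keeps group 1 from the one hit.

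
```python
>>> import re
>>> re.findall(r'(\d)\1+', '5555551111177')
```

A backreference is literal: `\1` must see the identical characters the first group matched.
Scanning left to right: at [0:6] match '555555', group 1 = '5'; at [6:11] match '11111', group 1 = '1'; at [11:13] match '77', group 1 = '7'.
With a single group, `findall` returns only what that group captured — 3 items.

['5', '1', '7']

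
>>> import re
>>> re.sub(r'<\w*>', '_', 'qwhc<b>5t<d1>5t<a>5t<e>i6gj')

Every occurrence is swapped for '_'.

'qwhc_5t_5t_5t_i6gj'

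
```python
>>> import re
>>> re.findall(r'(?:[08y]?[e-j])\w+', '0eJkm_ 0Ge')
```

With no groups in the pattern, `findall` gives back each whole match — 1 here.

['0eJkm_']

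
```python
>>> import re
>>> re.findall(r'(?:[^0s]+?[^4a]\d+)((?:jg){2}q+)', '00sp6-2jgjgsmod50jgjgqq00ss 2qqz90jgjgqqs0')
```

The pattern matches one or more of any character except [0s] (lazy), then any character except [4a], then one or more of a digit (non-capturing group); then the literal 'jg' repeated 2 times, then one or more of a literal 'q' (captured).
Matches: at [12:23] match 'mod50jgjgqq', group 1 = 'jgjgqq'; at [27:40] match ' 2qqz90jgjgqq', group 1 = 'jgjgqq'.
Because there's exactly one group, `findall` drops the full match and keeps group 1 from each hit.

['jgjgqq', 'jgjgqq']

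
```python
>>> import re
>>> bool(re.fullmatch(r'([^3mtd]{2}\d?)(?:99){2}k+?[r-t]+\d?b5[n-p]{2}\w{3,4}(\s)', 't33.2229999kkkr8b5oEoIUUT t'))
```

The pattern matches exactly 2 of any character except [3mtd], then optionally a digit (captured); then the literal '99' repeated 2 times, then one or more of the literal 'k' (lazy); then one or more of a character in [r-t], then optionally a digit; then the literal 'b5', then exactly 2 of a character in [n-p], then 3 to 4 of a word character; then whitespace (captured).
`re.fullmatch` is like wrapping the pattern in `^…$` (in single-line mode).
Here the pattern can't cover the whole string, so the call returns None, and `bool(None)` is False.

False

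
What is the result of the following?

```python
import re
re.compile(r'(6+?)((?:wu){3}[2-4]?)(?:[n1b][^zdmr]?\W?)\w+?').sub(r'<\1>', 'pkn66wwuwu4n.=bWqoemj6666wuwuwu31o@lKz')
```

The `?` after the quantifier makes it lazy — it takes as little as possible before letting the rest of the pattern try.
`\1` in the replacement pulls in group 1's text for each match.

'pkn66wwuwu4n.=bWqoemj<6666>Kz'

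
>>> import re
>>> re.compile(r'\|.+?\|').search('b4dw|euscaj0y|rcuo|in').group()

'|euscaj0y|'

The match spans [4:14] → '|euscaj0y|'.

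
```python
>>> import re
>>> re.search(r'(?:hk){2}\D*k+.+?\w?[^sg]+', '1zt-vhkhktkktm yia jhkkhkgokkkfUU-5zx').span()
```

(5, 37)

Pattern: the literal 'hk' repeated 2 times, then zero or more of a non-digit, then one or more of the literal 'k'; then one or more of any character (lazy), then optionally a word character; then one or more of any character except [sg].
`search` walks the string left to right and returns the first match it finds.
The match spans [5:37] → 'hkhktkktm yia jhkkhkgokkkfUU-5zx'.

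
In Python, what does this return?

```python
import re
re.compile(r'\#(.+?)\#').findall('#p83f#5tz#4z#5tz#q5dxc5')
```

['p83f', '4z']

A non-greedy quantifier consumes as few characters as it can — just enough that the remainder of the pattern still matches from where it stops; whatever follows it matches normally.
Because there's exactly one group, `findall` drops the full match and keeps group 1 from each hit.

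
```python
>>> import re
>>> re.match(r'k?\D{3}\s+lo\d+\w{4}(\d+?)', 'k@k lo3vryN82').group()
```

'k@k lo3vryN8'

`re.match` only tries the pattern at the start of the string.
The match spans [0:12] → 'k@k lo3vryN8'.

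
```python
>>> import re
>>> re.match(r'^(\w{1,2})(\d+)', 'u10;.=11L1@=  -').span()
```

(0, 3)

Pattern: anchored at the start of the string; then 1 to 2 of a word character (captured); then one or more of a digit (captured).
With `match`, the pattern is implicitly anchored at the beginning.
The match spans [0:3] → 'u10'.
Captured: group 1 = 'u1', group 2 = '0'.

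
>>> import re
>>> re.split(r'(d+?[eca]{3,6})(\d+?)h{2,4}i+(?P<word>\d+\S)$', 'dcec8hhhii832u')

['', 'dcec', '8', '832u', '']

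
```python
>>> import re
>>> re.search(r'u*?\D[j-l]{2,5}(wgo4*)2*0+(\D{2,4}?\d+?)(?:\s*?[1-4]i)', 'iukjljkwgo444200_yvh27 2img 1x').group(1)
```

'wgo444'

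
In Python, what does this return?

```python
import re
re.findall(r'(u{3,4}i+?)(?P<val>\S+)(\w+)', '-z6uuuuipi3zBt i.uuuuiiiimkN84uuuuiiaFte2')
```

[('uuuui', 'pi3zB', 't'), ('uuuui', 'iiimkN84uuuuiiaFte', '2')]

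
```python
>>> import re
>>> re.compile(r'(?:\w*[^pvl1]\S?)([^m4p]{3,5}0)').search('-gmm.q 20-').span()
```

(1, 9)

The pattern matches zero or more of a word character, then any character except [pvl1], then optionally a non-whitespace character (non-capturing group); then 3 to 5 of any character except [m4p], then the literal '0' (captured).
Unlike `match`, `search` isn't anchored — it looks for the pattern anywhere in the string.
The match spans [1:9] → 'gmm.q 20'.
Captured: group 1 = 'q 20'.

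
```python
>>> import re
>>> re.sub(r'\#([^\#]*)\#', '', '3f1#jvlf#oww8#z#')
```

Matches: at [3:9] → '#jvlf#'; at [13:16] → '#z#'.
`sub` substitutes '' at each match site.

'3f1oww8'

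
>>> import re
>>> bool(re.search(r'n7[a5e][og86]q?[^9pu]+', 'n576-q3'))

False

The pattern matches the literal 'n7', then one of [a5e]; then one of [og86], then optionally the literal 'q', then one or more of any character except [9pu].
`re.search` scans for the first position where the pattern succeeds.
Here no position works, so the call returns None, and `bool(None)` is False.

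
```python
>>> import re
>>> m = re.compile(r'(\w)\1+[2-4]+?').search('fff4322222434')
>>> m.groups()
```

('f',)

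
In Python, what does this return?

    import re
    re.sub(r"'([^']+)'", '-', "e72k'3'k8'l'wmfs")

'e72k-k8-wmfs'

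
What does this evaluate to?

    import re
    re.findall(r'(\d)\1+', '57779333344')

['7', '3', '4']

The backreference `\1` re-matches whatever the first group consumed, character for character.
Scanning left to right: at [1:4] match '777', group 1 = '7'; at [5:9] match '3333', group 1 = '3'; at [9:11] match '44', group 1 = '4'.
With a single group, `findall` returns only what that group captured — 3 items.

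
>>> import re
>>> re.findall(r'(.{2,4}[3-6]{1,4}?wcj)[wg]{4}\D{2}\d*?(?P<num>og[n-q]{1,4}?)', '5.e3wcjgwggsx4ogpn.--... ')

Pattern: 2 to 4 of any character, then 1 to 4 of a character in [3-6] (lazy), then the literal 'wcj' (captured); then exactly 4 of one of [wg], then exactly 2 of a non-digit, then zero or more of a digit (lazy); then the literal 'og', then 1 to 4 of a character in [n-q] (lazy) (captured as 'num').
A non-greedy quantifier consumes as few characters as it can — just enough that the remainder of the pattern still matches from where it stops; whatever follows it matches normally.
Walking the string: at [0:17] match '5.e3wcjgwggsx4ogp', groups = ('5.e3wcj', 'ogp').
With 2 capturing groups, `findall` returns a 2-tuple per match.

[('5.e3wcj', 'ogp')]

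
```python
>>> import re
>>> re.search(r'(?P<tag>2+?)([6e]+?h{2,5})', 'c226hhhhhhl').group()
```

'226hhhhh'

The match spans [1:9] → '226hhhhh'.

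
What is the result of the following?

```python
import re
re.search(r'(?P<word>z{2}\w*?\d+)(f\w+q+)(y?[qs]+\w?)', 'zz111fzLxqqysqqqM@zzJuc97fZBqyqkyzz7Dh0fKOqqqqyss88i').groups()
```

('zz111', 'fzLxqqysqq', 'qM')

The pattern matches exactly 2 of a literal 'z', then zero or more of a word character (lazy), then one or more of a digit (captured as 'word'); then a literal 'f', then one or more of a word character, then one or more of a literal 'q' (captured); then optionally the literal 'y', then one or more of one of [qs], then optionally a word character (captured).
Unlike `match`, `search` isn't anchored — it looks for the pattern anywhere in the string.
The match spans [0:17] → 'zz111fzLxqqysqqqM'.
Captured: group 1 = 'zz111', group 2 = 'fzLxqqysqq', group 3 = 'qM'.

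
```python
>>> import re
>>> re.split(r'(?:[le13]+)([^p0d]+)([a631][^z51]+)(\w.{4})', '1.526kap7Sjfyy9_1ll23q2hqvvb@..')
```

Pattern: one or more of one of [le13] (non-capturing group); then one or more of any character except [p0d] (captured); then one of [a631], then one or more of any character except [z51] (captured); then a word character, then exactly 4 of any character (captured).
Matches to split on: at [0:21] → '1.526kap7Sjfyy9_1ll23'.
`re.split` interleaves the captured-group text with the surrounding fragments.

['', '.526k', 'ap7Sjfyy9_', '1ll23', 'q2hqvvb@..']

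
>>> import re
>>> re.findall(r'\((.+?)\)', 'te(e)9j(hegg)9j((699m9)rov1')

['e', 'hegg', '(699m9']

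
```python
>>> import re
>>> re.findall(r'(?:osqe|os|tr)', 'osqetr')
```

['osqe', 'tr']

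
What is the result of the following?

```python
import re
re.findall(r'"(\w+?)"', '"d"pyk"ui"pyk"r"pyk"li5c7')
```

['d', 'ui', 'r']

Matches: at [0:3] match '"d"', group 1 = 'd'; at [6:10] match '"ui"', group 1 = 'ui'; at [13:16] match '"r"', group 1 = 'r'.
Because there's exactly one group, `findall` drops the full match and keeps group 1 from each hit.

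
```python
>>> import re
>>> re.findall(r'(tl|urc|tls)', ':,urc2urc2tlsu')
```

['urc', 'urc', 'tl']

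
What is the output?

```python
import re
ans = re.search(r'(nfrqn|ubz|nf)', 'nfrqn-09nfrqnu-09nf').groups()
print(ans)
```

Alternation tries branches left to right and keeps the first one that lets the overall match succeed at that position.
Unlike `match`, `search` isn't anchored — it looks for the pattern anywhere in the string.
The match spans [0:5] → 'nfrqn'.
Captured: group 1 = 'nfrqn'.

('nfrqn',)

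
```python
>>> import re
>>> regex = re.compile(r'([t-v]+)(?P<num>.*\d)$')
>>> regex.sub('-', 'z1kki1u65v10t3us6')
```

'z1kki1-'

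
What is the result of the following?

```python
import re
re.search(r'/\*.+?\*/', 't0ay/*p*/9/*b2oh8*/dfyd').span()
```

A non-greedy quantifier consumes as few characters as it can — just enough that the remainder of the pattern still matches from where it stops; whatever follows it matches normally.
The match spans [4:9] → '/*p*/'.

(4, 9)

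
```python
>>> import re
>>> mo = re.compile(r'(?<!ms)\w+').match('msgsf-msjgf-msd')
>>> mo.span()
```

(0, 5)

`re.match` only tries the pattern at the start of the string.
The match spans [0:5] → 'msgsf'.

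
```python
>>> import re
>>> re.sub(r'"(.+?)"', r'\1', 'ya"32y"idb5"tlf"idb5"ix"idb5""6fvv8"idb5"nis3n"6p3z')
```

A non-greedy quantifier consumes as few characters as it can — just enough that the remainder of the pattern still matches from where it stops; whatever follows it matches normally.
Matches: at [2:7] → '"32y"'; at [11:16] → '"tlf"'; at [20:24] → '"ix"'; at [28:36] → '""6fvv8"'; at [40:47] → '"nis3n"'.
Each match is replaced using the text its own group 1 captured.

'ya32yidb5tlfidb5ixidb5"6fvv8idb5nis3n6p3z'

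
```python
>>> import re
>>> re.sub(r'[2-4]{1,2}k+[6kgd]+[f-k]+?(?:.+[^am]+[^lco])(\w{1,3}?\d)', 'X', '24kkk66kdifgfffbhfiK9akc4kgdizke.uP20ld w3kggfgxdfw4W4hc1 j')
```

'X j'

The pattern matches 1 to 2 of a character in [2-4]; then one or more of the literal 'k', then one or more of one of [6kgd]; then one or more of a character in [f-k] (lazy); then one or more of any character, then one or more of any character except [am], then any character except [lco] (non-capturing group); then 1 to 3 of a word character (lazy), then a digit (captured).
Matches: at [0:57] → '24kkk66kdifgfffbhfiK9akc4kgdizke.uP20ld w3kggfgxdfw4W4hc1'.
Every occurrence is swapped for 'X'.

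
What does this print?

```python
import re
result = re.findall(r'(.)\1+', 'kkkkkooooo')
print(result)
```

['k', 'o']

A backreference is literal: `\1` must see the identical characters the first group matched.
Matches: at [0:5] match 'kkkkk', group 1 = 'k'; at [5:10] match 'ooooo', group 1 = 'o'.
`findall` collects group 1 from each match (2 total).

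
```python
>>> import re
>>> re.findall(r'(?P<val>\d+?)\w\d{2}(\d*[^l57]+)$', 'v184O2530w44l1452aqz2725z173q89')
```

[('2725', '3q89')]

The pattern matches one or more of a digit (lazy) (captured as 'val'); then a word character, then exactly 2 of a digit; then zero or more of a digit, then one or more of any character except [l57] (captured); then anchored at the end.
Matches: at [20:31] match '2725z173q89', groups = ('2725', '3q89').
With 2 capturing groups, `findall` returns a 2-tuple per match.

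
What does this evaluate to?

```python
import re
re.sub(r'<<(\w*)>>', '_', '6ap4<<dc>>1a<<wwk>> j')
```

'6ap4_1a_ j'

Every occurrence is swapped for '_'.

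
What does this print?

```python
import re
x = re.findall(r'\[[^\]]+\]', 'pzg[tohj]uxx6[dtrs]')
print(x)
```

`findall` yields the raw match text (2 of them) because the pattern has no groups.

['[tohj]', '[dtrs]']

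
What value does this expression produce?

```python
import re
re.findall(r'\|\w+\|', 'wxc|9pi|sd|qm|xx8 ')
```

['|9pi|', '|qm|']

Scanning left to right: at [3:8] → '|9pi|'; at [10:14] → '|qm|'.
Since nothing is captured, `findall` lists the 2 matched substrings directly.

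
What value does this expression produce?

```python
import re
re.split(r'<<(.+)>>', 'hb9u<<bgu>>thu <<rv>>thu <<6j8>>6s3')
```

['hb9u', 'bgu>>thu <<rv>>thu <<6j8', '6s3']

Matches to split on: at [4:32] → '<<bgu>>thu <<rv>>thu <<6j8>>'.
With a capturing group present, the delimiter's captured portion is kept in the result list.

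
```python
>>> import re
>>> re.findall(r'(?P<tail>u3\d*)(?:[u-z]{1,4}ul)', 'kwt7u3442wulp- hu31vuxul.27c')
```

['u3442', 'u31']

Pattern: the literal 'u3', then zero or more of a digit (captured as 'tail'); then 1 to 4 of a character in [u-z], then the literal 'ul' (non-capturing group).
Walking the string: at [4:12] match 'u3442wul', group 1 = 'u3442'; at [16:24] match 'u31vuxul', group 1 = 'u31'.
With a single group, `findall` returns only what that group captured — 2 items.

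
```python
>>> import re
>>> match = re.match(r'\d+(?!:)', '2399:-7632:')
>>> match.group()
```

`match` is anchored at position 0; if the pattern doesn't fit there, it returns None.
The match spans [0:3] → '239'.

'239'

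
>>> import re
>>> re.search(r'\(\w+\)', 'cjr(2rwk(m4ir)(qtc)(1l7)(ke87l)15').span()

(8, 14)

`search` walks the string left to right and returns the first match it finds.
The match spans [8:14] → '(m4ir)'.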